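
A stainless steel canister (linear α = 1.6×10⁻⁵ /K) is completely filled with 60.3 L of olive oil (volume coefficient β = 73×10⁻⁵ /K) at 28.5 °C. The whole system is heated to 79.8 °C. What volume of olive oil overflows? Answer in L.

The canister also expands: β_container ≈ 3α = 4.8×10⁻⁵ /K
Net overflow = V₀(β_liq − 3α_cont)ΔT
β − 3α = 7.30×10⁻⁴ − 4.8×10⁻⁵ = 6.82×10⁻⁴ /K; ΔT = 51.3 K
ΔV = 60.3 × 6.82×10⁻⁴ × 51.3 = 2.11 L

2.11 L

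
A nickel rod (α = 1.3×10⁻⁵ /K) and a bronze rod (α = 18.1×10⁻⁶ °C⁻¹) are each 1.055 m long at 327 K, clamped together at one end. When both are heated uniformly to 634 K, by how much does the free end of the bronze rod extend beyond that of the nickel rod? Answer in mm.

ΔT = 307 K
nickel: ΔL = 1.3×10⁻⁵ × 1.055 m × 307 = 4.2105×10⁻³ m = 4.2105 mm
bronze: ΔL = 18.1×10⁻⁶ × 1.055 m × 307 = 5.8623×10⁻³ m = 5.8623 mm
difference = 5.8623 − 4.2105 = 1.6518 mm

1.65 mm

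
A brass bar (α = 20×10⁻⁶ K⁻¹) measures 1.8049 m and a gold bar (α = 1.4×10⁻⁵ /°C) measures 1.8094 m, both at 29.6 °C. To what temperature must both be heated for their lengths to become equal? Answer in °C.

T = 447.6 °C

L₁(1 + α₁ΔT) = L₂(1 + α₂ΔT) ⇒ ΔT = (L₂ − L₁)/(α₁L₁ − α₂L₂)
L₂ − L₁ = 1.8094 − 1.8049 = 4.50×10⁻³ m
α₁L₁ − α₂L₂ = 20×10⁻⁶×1.8049 − 1.4×10⁻⁵×1.8094 = 1.07664×10⁻⁵ m/K
ΔT = 4.50×10⁻³ / 1.07664×10⁻⁵ = 417.967 K
T = 29.6 + 417.967 = 447.567 °C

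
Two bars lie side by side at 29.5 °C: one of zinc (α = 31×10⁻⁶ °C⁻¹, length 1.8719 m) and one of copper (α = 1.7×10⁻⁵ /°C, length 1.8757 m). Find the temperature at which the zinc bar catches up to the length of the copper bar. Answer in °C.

L₁(1 + α₁ΔT) = L₂(1 + α₂ΔT) ⇒ ΔT = (L₂ − L₁)/(α₁L₁ − α₂L₂)
L₂ − L₁ = 1.8757 − 1.8719 = 3.80×10⁻³ m
α₁L₁ − α₂L₂ = 31×10⁻⁶×1.8719 − 1.7×10⁻⁵×1.8757 = 2.6142×10⁻⁵ m/K
ΔT = 3.80×10⁻³ / 2.6142×10⁻⁵ = 145.360 K
T = 29.5 + 145.360 = 174.860 °C

T = 174.9 °C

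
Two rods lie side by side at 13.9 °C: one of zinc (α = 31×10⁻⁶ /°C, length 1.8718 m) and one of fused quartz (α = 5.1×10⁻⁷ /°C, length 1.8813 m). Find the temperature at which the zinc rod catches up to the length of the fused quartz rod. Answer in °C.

T = 180.4 °C

L₁(1 + α₁ΔT) = L₂(1 + α₂ΔT) ⇒ ΔT = (L₂ − L₁)/(α₁L₁ − α₂L₂)
L₂ − L₁ = 1.8813 − 1.8718 = 9.50×10⁻³ m
α₁L₁ − α₂L₂ = 31×10⁻⁶×1.8718 − 5.1×10⁻⁷×1.8813 = 5.7066337×10⁻⁵ m/K
ΔT = 9.50×10⁻³ / 5.7066337×10⁻⁵ = 166.473 K
T = 13.9 + 166.473 = 180.373 °C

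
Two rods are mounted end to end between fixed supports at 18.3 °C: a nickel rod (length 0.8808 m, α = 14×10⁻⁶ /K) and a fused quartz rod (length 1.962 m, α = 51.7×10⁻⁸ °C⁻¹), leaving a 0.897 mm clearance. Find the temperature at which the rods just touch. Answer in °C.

T = 85.5 °C

α₁L₁ = 1.23312×10⁻⁵ m/K, α₂L₂ = 1.014354×10⁻⁶ m/K → total 1.3345554×10⁻⁵ m/K
ΔT = g/(α₁L₁+α₂L₂) = 8.97×10⁻⁴ / 1.3345554×10⁻⁵ = 67.213 K
T = 18.3 + 67.213 = 85.513 °C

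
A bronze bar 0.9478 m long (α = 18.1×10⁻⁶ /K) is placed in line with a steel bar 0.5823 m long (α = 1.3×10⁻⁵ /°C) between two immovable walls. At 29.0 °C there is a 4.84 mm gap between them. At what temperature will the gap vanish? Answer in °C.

α₁L₁ = 1.715518×10⁻⁵ m/K, α₂L₂ = 7.5699×10⁻⁶ m/K → total 2.472508×10⁻⁵ m/K
ΔT = g/(α₁L₁+α₂L₂) = 4.84×10⁻³ / 2.472508×10⁻⁵ = 195.75 K
T = 29.0 + 195.75 = 224.75 °C

T = 225 °C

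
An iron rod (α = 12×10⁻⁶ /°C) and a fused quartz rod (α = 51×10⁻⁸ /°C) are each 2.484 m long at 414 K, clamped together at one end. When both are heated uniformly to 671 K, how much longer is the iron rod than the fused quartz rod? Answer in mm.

7.34 mm

ΔT = 257 K
iron: ΔL = 12×10⁻⁶ × 2.484 m × 257 = 7.6607×10⁻³ m = 7.6607 mm
fused quartz: ΔL = 51×10⁻⁸ × 2.484 m × 257 = 3.2558×10⁻⁴ m = 0.32558 mm
difference = 7.6607 − 0.32558 = 7.33512 mm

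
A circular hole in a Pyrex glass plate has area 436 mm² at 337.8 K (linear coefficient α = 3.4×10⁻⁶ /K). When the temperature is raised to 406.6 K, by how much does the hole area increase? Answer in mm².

ΔA = 0.204 mm²

Area coefficient ≈ 2α; |ΔT| = 68.8 K
ΔA = 2αA₀ΔT = 2(3.4×10⁻⁶)(436)(68.8) = 0.204 mm²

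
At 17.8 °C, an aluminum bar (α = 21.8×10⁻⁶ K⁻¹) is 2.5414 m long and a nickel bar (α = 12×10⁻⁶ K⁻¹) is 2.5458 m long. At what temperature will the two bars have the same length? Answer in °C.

T = 194.8 °C

Equal length when α₁L₁ΔT − α₂L₂ΔT = L₂ − L₁ = 4.40×10⁻³ m
α₁L₁ = 5.540252×10⁻⁵, α₂L₂ = 3.05496×10⁻⁵ → Δ(αL) = 2.485292×10⁻⁵ m/K
ΔT = 4.40×10⁻³ / 2.485292×10⁻⁵ = 177.042 K, so T = 17.8 + 177.042 = 194.842 °C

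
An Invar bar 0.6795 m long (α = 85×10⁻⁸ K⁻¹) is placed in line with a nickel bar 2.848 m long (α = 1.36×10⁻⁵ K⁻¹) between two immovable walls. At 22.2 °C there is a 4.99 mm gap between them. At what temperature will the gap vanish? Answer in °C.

Gap closes when ΔL₁ + ΔL₂ = 4.99 mm = 4.99×10⁻³ m
(α₁L₁ + α₂L₂)ΔT = g
α₁L₁ + α₂L₂ = 85×10⁻⁸×0.6795 + 1.36×10⁻⁵×2.848 = 3.9310375×10⁻⁵ m/K
ΔT = 4.99×10⁻³ / 3.9310375×10⁻⁵ = 126.94 K
T = 22.2 + 126.94 = 149.14 °C

T = 149 °C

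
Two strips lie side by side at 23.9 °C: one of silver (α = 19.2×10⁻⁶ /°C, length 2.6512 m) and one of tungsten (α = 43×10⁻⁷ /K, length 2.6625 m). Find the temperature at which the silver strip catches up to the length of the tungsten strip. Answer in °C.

L₁(1 + α₁ΔT) = L₂(1 + α₂ΔT) ⇒ ΔT = (L₂ − L₁)/(α₁L₁ − α₂L₂)
L₂ − L₁ = 2.6625 − 2.6512 = 1.13×10⁻² m
α₁L₁ − α₂L₂ = 19.2×10⁻⁶×2.6512 − 43×10⁻⁷×2.6625 = 3.945429×10⁻⁵ m/K
ΔT = 1.13×10⁻² / 3.945429×10⁻⁵ = 286.407 K
T = 23.9 + 286.407 = 310.307 °C

T = 310.3 °C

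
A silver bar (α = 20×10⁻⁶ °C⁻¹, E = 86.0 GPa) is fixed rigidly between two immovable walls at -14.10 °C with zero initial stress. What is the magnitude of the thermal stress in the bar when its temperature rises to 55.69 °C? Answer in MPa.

σ = 120 MPa

Fully constrained: the free strain ε = αΔT is blocked, so σ = Eε = EαΔT.
|ΔT| = 69.79 K
σ = 86.0×10⁹ × 20×10⁻⁶ × 69.79 = 1.20×10⁸ Pa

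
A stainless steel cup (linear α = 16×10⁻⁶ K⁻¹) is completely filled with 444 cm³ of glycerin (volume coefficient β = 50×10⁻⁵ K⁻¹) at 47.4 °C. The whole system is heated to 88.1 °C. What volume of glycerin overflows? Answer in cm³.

The cup also expands: β_container ≈ 3α = 4.8×10⁻⁵ /K
Net overflow = V₀(β_liq − 3α_cont)ΔT
β − 3α = 5.00×10⁻⁴ − 4.8×10⁻⁵ = 4.52×10⁻⁴ /K; ΔT = 40.7 K
ΔV = 444 × 4.52×10⁻⁴ × 40.7 = 8.17 cm³

8.17 cm³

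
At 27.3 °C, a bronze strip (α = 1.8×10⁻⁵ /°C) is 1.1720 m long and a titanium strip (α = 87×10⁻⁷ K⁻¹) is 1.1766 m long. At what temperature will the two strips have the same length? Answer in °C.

L₁(1 + α₁ΔT) = L₂(1 + α₂ΔT) ⇒ ΔT = (L₂ − L₁)/(α₁L₁ − α₂L₂)
L₂ − L₁ = 1.1766 − 1.1720 = 4.60×10⁻³ m
α₁L₁ − α₂L₂ = 1.8×10⁻⁵×1.1720 − 87×10⁻⁷×1.1766 = 1.085958×10⁻⁵ m/K
ΔT = 4.60×10⁻³ / 1.085958×10⁻⁵ = 423.589 K
T = 27.3 + 423.589 = 450.889 °C

T = 450.9 °C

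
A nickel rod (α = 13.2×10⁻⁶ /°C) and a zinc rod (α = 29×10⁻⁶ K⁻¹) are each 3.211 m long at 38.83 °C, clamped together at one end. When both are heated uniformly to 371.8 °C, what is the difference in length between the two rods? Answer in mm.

16.9 mm

ΔT = 332.97 K
nickel: ΔL = 13.2×10⁻⁶ × 3.211 m × 332.97 = 1.4113×10⁻² m = 14.113 mm
zinc: ΔL = 29×10⁻⁶ × 3.211 m × 332.97 = 3.1006×10⁻² m = 31.006 mm
difference = 31.006 − 14.113 = 16.893 mm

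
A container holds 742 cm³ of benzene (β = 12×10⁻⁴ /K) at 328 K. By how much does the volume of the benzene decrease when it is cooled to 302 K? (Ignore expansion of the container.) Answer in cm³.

|ΔT| = |302 − 328| = 26 K
ΔV = βV₀ΔT = (12×10⁻⁴)(742)(26) = 23.2 cm³

ΔV = 23.2 cm³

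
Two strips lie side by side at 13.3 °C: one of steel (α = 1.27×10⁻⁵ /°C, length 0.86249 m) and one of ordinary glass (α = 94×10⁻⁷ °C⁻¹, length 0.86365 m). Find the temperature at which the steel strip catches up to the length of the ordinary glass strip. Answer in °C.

T = 422.4 °C

L₁(1 + α₁ΔT) = L₂(1 + α₂ΔT) ⇒ ΔT = (L₂ − L₁)/(α₁L₁ − α₂L₂)
L₂ − L₁ = 0.86365 − 0.86249 = 1.16×10⁻³ m
α₁L₁ − α₂L₂ = 1.27×10⁻⁵×0.86249 − 94×10⁻⁷×0.86365 = 2.835313×10⁻⁶ m/K
ΔT = 1.16×10⁻³ / 2.835313×10⁻⁶ = 409.126 K
T = 13.3 + 409.126 = 422.426 °C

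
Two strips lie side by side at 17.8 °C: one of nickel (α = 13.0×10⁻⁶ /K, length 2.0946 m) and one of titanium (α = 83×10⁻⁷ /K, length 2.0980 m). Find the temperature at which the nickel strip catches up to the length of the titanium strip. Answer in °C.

T = 364.2 °C

L₁(1 + α₁ΔT) = L₂(1 + α₂ΔT) ⇒ ΔT = (L₂ − L₁)/(α₁L₁ − α₂L₂)
L₂ − L₁ = 2.0980 − 2.0946 = 3.40×10⁻³ m
α₁L₁ − α₂L₂ = 13.0×10⁻⁶×2.0946 − 83×10⁻⁷×2.0980 = 9.8164×10⁻⁶ m/K
ΔT = 3.40×10⁻³ / 9.8164×10⁻⁶ = 346.359 K
T = 17.8 + 346.359 = 364.159 °C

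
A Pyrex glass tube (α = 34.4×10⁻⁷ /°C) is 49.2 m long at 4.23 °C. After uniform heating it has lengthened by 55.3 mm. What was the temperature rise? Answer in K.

ΔL = αL₀ΔT ⇒ ΔT = ΔL / (αL₀)
ΔT = 55.3×10⁻³ m / (34.4×10⁻⁷ × 49.2 m) = 326.74 K

ΔT = 327 K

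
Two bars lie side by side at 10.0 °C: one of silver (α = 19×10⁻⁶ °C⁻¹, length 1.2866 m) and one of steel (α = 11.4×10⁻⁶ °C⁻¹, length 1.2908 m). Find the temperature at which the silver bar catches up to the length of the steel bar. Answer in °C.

T = 441.6 °C

L₁(1 + α₁ΔT) = L₂(1 + α₂ΔT) ⇒ ΔT = (L₂ − L₁)/(α₁L₁ − α₂L₂)
L₂ − L₁ = 1.2908 − 1.2866 = 4.20×10⁻³ m
α₁L₁ − α₂L₂ = 19×10⁻⁶×1.2866 − 11.4×10⁻⁶×1.2908 = 9.73028×10⁻⁶ m/K
ΔT = 4.20×10⁻³ / 9.73028×10⁻⁶ = 431.642 K
T = 10.0 + 431.642 = 441.642 °C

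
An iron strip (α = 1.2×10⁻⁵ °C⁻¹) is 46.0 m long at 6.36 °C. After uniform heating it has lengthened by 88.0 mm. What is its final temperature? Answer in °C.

ΔL = αL₀ΔT ⇒ ΔT = ΔL / (αL₀)
ΔT = 88.0×10⁻³ m / (1.2×10⁻⁵ × 46.0 m) = 159.42 K
T = 6.36 + 159.42 = 165.78 °C

T = 166 °C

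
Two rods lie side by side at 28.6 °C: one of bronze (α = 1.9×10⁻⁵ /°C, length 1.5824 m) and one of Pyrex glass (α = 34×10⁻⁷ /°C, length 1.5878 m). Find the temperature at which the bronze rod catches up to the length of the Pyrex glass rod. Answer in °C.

Equal length when α₁L₁ΔT − α₂L₂ΔT = L₂ − L₁ = 5.40×10⁻³ m
α₁L₁ = 3.00656×10⁻⁵, α₂L₂ = 5.39852×10⁻⁶ → Δ(αL) = 2.466708×10⁻⁵ m/K
ΔT = 5.40×10⁻³ / 2.466708×10⁻⁵ = 218.915 K, so T = 28.6 + 218.915 = 247.515 °C

T = 247.5 °C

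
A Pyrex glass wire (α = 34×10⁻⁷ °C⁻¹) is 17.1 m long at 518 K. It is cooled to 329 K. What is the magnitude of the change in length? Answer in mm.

|ΔT| = |329 − 518| = 189 K
ΔL = αL₀ΔT = (34×10⁻⁷)(17.1)(189) = 1.10×10⁻² m

ΔL = 11.0 mm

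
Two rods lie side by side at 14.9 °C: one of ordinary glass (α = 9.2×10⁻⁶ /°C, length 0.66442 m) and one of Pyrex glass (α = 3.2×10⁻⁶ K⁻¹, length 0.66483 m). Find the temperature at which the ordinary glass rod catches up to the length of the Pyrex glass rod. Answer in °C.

Equal length when α₁L₁ΔT − α₂L₂ΔT = L₂ − L₁ = 4.10×10⁻⁴ m
α₁L₁ = 6.112664×10⁻⁶, α₂L₂ = 2.127456×10⁻⁶ → Δ(αL) = 3.985208×10⁻⁶ m/K
ΔT = 4.10×10⁻⁴ / 3.985208×10⁻⁶ = 102.880 K, so T = 14.9 + 102.880 = 117.780 °C

T = 117.8 °C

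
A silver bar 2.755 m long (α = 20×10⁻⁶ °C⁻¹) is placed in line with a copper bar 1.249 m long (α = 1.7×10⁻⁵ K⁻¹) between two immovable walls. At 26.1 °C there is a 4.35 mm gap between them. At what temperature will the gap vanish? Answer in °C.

T = 83.1 °C

Gap closes when ΔL₁ + ΔL₂ = 4.35 mm = 4.35×10⁻³ m
(α₁L₁ + α₂L₂)ΔT = g
α₁L₁ + α₂L₂ = 20×10⁻⁶×2.755 + 1.7×10⁻⁵×1.249 = 7.6333×10⁻⁵ m/K
ΔT = 4.35×10⁻³ / 7.6333×10⁻⁵ = 56.987 K
T = 26.1 + 56.987 = 83.087 °C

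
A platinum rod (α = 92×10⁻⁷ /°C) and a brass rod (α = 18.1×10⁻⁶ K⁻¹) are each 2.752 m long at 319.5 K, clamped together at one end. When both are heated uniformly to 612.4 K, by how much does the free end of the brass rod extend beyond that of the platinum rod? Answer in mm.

7.17 mm

ΔT = 292.9 K
platinum: ΔL = 92×10⁻⁷ × 2.752 m × 292.9 = 7.4158×10⁻³ m = 7.4158 mm
brass: ΔL = 18.1×10⁻⁶ × 2.752 m × 292.9 = 1.4590×10⁻² m = 14.590 mm
difference = 14.590 − 7.4158 = 7.1742 mm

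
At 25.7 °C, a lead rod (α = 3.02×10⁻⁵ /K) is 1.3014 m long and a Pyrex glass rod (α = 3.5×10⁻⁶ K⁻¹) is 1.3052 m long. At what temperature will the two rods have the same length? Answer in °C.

T = 135.1 °C

Equal length when α₁L₁ΔT − α₂L₂ΔT = L₂ − L₁ = 3.80×10⁻³ m
α₁L₁ = 3.930228×10⁻⁵, α₂L₂ = 4.5682×10⁻⁶ → Δ(αL) = 3.473408×10⁻⁵ m/K
ΔT = 3.80×10⁻³ / 3.473408×10⁻⁵ = 109.403 K, so T = 25.7 + 109.403 = 135.103 °C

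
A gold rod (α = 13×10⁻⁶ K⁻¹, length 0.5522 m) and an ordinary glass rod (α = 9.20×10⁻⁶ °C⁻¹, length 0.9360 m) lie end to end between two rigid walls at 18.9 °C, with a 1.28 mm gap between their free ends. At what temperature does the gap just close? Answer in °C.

T = 100 °C

α₁L₁ = 7.1786×10⁻⁶ m/K, α₂L₂ = 8.6112×10⁻⁶ m/K → total 1.57898×10⁻⁵ m/K
ΔT = g/(α₁L₁+α₂L₂) = 1.28×10⁻³ / 1.57898×10⁻⁵ = 81.06 K
T = 18.9 + 81.06 = 99.96 °C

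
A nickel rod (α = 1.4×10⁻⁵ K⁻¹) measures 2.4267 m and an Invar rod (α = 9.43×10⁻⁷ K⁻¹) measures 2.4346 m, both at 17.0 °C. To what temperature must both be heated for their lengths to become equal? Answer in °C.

T = 266.4 °C

Equal length when α₁L₁ΔT − α₂L₂ΔT = L₂ − L₁ = 7.90×10⁻³ m
α₁L₁ = 3.39738×10⁻⁵, α₂L₂ = 2.2958278×10⁻⁶ → Δ(αL) = 3.16779722×10⁻⁵ m/K
ΔT = 7.90×10⁻³ / 3.16779722×10⁻⁵ = 249.385 K, so T = 17.0 + 249.385 = 266.385 °C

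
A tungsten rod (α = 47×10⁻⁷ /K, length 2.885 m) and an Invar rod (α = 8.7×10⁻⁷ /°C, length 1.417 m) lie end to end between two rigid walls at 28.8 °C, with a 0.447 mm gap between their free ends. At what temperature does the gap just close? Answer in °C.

T = 59.0 °C

Gap closes when ΔL₁ + ΔL₂ = 0.447 mm = 4.47×10⁻⁴ m
(α₁L₁ + α₂L₂)ΔT = g
α₁L₁ + α₂L₂ = 47×10⁻⁷×2.885 + 8.7×10⁻⁷×1.417 = 1.479229×10⁻⁵ m/K
ΔT = 4.47×10⁻⁴ / 1.479229×10⁻⁵ = 30.218 K
T = 28.8 + 30.218 = 59.018 °C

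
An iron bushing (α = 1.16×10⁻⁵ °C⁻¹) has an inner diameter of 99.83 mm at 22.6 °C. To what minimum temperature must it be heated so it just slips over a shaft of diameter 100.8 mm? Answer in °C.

T = 860 °C

Required Δd = 100.8 − 99.83 = 0.97 mm
Δd = αd₀ΔT ⇒ ΔT = Δd/(αd₀) = 0.97 / (1.16×10⁻⁵ × 99.83) = 837.63 K
T_min = 22.6 + 837.63 = 860.23 °C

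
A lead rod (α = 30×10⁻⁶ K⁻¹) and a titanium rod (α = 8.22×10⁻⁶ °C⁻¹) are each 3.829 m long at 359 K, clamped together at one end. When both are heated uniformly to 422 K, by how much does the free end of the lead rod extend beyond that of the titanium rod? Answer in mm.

ΔT = 63 K
lead: ΔL = 30×10⁻⁶ × 3.829 m × 63 = 7.2368×10⁻³ m = 7.2368 mm
titanium: ΔL = 8.22×10⁻⁶ × 3.829 m × 63 = 1.9829×10⁻³ m = 1.9829 mm
difference = 7.2368 − 1.9829 = 5.2539 mm

5.25 mm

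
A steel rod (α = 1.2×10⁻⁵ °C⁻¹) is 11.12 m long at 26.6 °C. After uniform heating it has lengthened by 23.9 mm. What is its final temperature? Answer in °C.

ΔL = αL₀ΔT ⇒ ΔT = ΔL / (αL₀)
ΔT = 23.9×10⁻³ m / (1.2×10⁻⁵ × 11.12 m) = 179.11 K
T = 26.6 + 179.11 = 205.71 °C

T = 206 °C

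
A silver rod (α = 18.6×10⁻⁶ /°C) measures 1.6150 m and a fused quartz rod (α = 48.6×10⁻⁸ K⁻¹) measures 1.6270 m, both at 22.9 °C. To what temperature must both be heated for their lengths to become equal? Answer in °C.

T = 433.2 °C

L₁(1 + α₁ΔT) = L₂(1 + α₂ΔT) ⇒ ΔT = (L₂ − L₁)/(α₁L₁ − α₂L₂)
L₂ − L₁ = 1.6270 − 1.6150 = 1.20×10⁻² m
α₁L₁ − α₂L₂ = 18.6×10⁻⁶×1.6150 − 48.6×10⁻⁸×1.6270 = 2.9248278×10⁻⁵ m/K
ΔT = 1.20×10⁻² / 2.9248278×10⁻⁵ = 410.281 K
T = 22.9 + 410.281 = 433.181 °C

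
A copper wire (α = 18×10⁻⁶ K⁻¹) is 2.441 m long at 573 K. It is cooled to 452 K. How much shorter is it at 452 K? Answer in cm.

|ΔT| = |452 − 573| = 121 K
ΔL = αL₀ΔT = (18×10⁻⁶)(2.441)(121) = 5.32×10⁻³ m

ΔL = 0.532 cm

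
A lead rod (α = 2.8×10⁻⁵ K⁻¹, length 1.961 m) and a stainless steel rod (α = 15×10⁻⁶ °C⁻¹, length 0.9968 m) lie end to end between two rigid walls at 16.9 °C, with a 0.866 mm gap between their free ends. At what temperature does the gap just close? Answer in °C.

T = 29.3 °C

α₁L₁ = 5.4908×10⁻⁵ m/K, α₂L₂ = 1.4952×10⁻⁵ m/K → total 6.986×10⁻⁵ m/K
ΔT = g/(α₁L₁+α₂L₂) = 8.66×10⁻⁴ / 6.986×10⁻⁵ = 12.396 K
T = 16.9 + 12.396 = 29.296 °C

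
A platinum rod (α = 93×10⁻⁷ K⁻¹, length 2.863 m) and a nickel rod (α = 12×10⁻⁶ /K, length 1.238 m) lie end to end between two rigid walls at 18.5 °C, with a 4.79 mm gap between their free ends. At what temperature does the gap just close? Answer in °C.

T = 134 °C

α₁L₁ = 2.66259×10⁻⁵ m/K, α₂L₂ = 1.4856×10⁻⁵ m/K → total 4.14819×10⁻⁵ m/K
ΔT = g/(α₁L₁+α₂L₂) = 4.79×10⁻³ / 4.14819×10⁻⁵ = 115.47 K
T = 18.5 + 115.47 = 133.97 °C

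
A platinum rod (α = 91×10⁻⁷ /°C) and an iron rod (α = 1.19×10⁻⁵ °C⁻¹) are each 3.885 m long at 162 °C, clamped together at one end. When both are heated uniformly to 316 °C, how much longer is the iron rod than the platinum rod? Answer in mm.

1.68 mm

ΔT = 154 K
platinum: ΔL = 91×10⁻⁷ × 3.885 m × 154 = 5.4444×10⁻³ m = 5.4444 mm
iron: ΔL = 1.19×10⁻⁵ × 3.885 m × 154 = 7.1197×10⁻³ m = 7.1197 mm
difference = 7.1197 − 5.4444 = 1.6753 mm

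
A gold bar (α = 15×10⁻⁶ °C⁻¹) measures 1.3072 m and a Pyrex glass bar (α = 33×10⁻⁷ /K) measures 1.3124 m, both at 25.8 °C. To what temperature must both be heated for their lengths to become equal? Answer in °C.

T = 366.2 °C

Equal length when α₁L₁ΔT − α₂L₂ΔT = L₂ − L₁ = 5.20×10⁻³ m
α₁L₁ = 1.9608×10⁻⁵, α₂L₂ = 4.33092×10⁻⁶ → Δ(αL) = 1.527708×10⁻⁵ m/K
ΔT = 5.20×10⁻³ / 1.527708×10⁻⁵ = 340.379 K, so T = 25.8 + 340.379 = 366.179 °C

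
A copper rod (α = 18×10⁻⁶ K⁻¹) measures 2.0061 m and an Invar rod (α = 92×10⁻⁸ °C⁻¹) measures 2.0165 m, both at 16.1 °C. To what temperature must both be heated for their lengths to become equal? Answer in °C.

T = 319.7 °C

Equal length when α₁L₁ΔT − α₂L₂ΔT = L₂ − L₁ = 1.04×10⁻² m
α₁L₁ = 3.61098×10⁻⁵, α₂L₂ = 1.85518×10⁻⁶ → Δ(αL) = 3.425462×10⁻⁵ m/K
ΔT = 1.04×10⁻² / 3.425462×10⁻⁵ = 303.609 K, so T = 16.1 + 303.609 = 319.709 °C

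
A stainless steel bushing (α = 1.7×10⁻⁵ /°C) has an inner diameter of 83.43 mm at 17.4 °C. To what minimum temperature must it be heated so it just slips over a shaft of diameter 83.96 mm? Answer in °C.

T = 391 °C

Required Δd = 83.96 − 83.43 = 0.53 mm
Δd = αd₀ΔT ⇒ ΔT = Δd/(αd₀) = 0.53 / (1.7×10⁻⁵ × 83.43) = 373.68 K
T_min = 17.4 + 373.68 = 391.08 °C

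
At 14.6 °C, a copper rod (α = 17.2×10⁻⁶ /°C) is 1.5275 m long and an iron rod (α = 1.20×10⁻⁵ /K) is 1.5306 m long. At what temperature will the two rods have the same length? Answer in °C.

Equal length when α₁L₁ΔT − α₂L₂ΔT = L₂ − L₁ = 3.10×10⁻³ m
α₁L₁ = 2.6273×10⁻⁵, α₂L₂ = 1.83672×10⁻⁵ → Δ(αL) = 7.9058×10⁻⁶ m/K
ΔT = 3.10×10⁻³ / 7.9058×10⁻⁶ = 392.117 K, so T = 14.6 + 392.117 = 406.717 °C

T = 406.7 °C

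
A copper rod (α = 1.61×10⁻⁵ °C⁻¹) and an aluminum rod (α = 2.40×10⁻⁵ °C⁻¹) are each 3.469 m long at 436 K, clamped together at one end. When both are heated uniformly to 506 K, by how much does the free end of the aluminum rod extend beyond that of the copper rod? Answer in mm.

ΔT = 70 K
copper: ΔL = 1.61×10⁻⁵ × 3.469 m × 70 = 3.9096×10⁻³ m = 3.9096 mm
aluminum: ΔL = 2.40×10⁻⁵ × 3.469 m × 70 = 5.8279×10⁻³ m = 5.8279 mm
difference = 5.8279 − 3.9096 = 1.9183 mm

1.92 mm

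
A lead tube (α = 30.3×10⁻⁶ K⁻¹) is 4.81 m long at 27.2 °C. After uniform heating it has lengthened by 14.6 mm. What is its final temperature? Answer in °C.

T = 127 °C

ΔL = αL₀ΔT ⇒ ΔT = ΔL / (αL₀)
ΔT = 14.6×10⁻³ m / (30.3×10⁻⁶ × 4.81 m) = 100.18 K
T = 27.2 + 100.18 = 127.38 °C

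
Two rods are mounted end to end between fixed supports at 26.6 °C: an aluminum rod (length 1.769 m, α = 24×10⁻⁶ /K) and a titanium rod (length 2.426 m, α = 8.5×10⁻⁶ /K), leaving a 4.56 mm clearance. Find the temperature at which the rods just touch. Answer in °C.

Gap closes when ΔL₁ + ΔL₂ = 4.56 mm = 4.56×10⁻³ m
(α₁L₁ + α₂L₂)ΔT = g
α₁L₁ + α₂L₂ = 24×10⁻⁶×1.769 + 8.5×10⁻⁶×2.426 = 6.3077×10⁻⁵ m/K
ΔT = 4.56×10⁻³ / 6.3077×10⁻⁵ = 72.293 K
T = 26.6 + 72.293 = 98.893 °C

T = 98.9 °C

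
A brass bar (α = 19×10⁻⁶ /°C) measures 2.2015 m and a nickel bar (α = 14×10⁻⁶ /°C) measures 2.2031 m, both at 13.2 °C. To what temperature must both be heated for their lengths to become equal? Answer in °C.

T = 158.9 °C

Equal length when α₁L₁ΔT − α₂L₂ΔT = L₂ − L₁ = 1.60×10⁻³ m
α₁L₁ = 4.18285×10⁻⁵, α₂L₂ = 3.08434×10⁻⁵ → Δ(αL) = 1.09851×10⁻⁵ m/K
ΔT = 1.60×10⁻³ / 1.09851×10⁻⁵ = 145.652 K, so T = 13.2 + 145.652 = 158.852 °C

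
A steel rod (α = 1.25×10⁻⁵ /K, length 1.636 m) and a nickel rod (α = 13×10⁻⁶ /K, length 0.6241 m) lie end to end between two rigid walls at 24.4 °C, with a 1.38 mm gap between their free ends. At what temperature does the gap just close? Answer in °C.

Gap closes when ΔL₁ + ΔL₂ = 1.38 mm = 1.38×10⁻³ m
(α₁L₁ + α₂L₂)ΔT = g
α₁L₁ + α₂L₂ = 1.25×10⁻⁵×1.636 + 13×10⁻⁶×0.6241 = 2.85633×10⁻⁵ m/K
ΔT = 1.38×10⁻³ / 2.85633×10⁻⁵ = 48.314 K
T = 24.4 + 48.314 = 72.714 °C

T = 72.7 °C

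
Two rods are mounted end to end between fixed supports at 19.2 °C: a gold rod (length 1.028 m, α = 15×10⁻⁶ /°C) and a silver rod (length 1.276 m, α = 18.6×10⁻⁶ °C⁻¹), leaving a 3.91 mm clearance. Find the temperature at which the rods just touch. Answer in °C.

T = 119 °C

α₁L₁ = 1.542×10⁻⁵ m/K, α₂L₂ = 2.37336×10⁻⁵ m/K → total 3.91536×10⁻⁵ m/K
ΔT = g/(α₁L₁+α₂L₂) = 3.91×10⁻³ / 3.91536×10⁻⁵ = 99.86 K
T = 19.2 + 99.86 = 119.06 °C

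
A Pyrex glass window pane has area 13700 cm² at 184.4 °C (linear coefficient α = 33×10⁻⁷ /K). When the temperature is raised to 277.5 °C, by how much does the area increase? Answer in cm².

ΔA = 8.42 cm²

Area coefficient ≈ 2α; |ΔT| = 93.1 K
ΔA = 2αA₀ΔT = 2(33×10⁻⁷)(13700)(93.1) = 8.42 cm²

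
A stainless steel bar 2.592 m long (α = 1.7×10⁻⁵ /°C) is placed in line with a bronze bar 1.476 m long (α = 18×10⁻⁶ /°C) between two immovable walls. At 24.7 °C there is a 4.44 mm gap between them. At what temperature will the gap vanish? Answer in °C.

T = 87.6 °C

Gap closes when ΔL₁ + ΔL₂ = 4.44 mm = 4.44×10⁻³ m
(α₁L₁ + α₂L₂)ΔT = g
α₁L₁ + α₂L₂ = 1.7×10⁻⁵×2.592 + 18×10⁻⁶×1.476 = 7.0632×10⁻⁵ m/K
ΔT = 4.44×10⁻³ / 7.0632×10⁻⁵ = 62.861 K
T = 24.7 + 62.861 = 87.561 °C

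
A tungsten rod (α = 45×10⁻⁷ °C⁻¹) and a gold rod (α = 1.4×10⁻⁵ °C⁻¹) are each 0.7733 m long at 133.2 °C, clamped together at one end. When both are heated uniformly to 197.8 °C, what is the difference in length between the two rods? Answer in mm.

ΔT = 64.6 K
tungsten: ΔL = 45×10⁻⁷ × 0.7733 m × 64.6 = 2.2480×10⁻⁴ m = 0.22480 mm
gold: ΔL = 1.4×10⁻⁵ × 0.7733 m × 64.6 = 6.9937×10⁻⁴ m = 0.69937 mm
difference = 0.69937 − 0.22480 = 0.47457 mm

0.475 mm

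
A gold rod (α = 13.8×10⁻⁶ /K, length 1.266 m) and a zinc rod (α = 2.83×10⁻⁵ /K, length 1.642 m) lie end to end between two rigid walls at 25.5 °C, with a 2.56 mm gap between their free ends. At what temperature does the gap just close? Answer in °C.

α₁L₁ = 1.74708×10⁻⁵ m/K, α₂L₂ = 4.64686×10⁻⁵ m/K → total 6.39394×10⁻⁵ m/K
ΔT = g/(α₁L₁+α₂L₂) = 2.56×10⁻³ / 6.39394×10⁻⁵ = 40.038 K
T = 25.5 + 40.038 = 65.538 °C

T = 65.5 °C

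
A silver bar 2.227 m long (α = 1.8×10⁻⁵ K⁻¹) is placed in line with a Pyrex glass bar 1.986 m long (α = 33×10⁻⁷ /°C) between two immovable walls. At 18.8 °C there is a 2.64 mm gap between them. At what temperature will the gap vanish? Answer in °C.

T = 75.4 °C

Gap closes when ΔL₁ + ΔL₂ = 2.64 mm = 2.64×10⁻³ m
(α₁L₁ + α₂L₂)ΔT = g
α₁L₁ + α₂L₂ = 1.8×10⁻⁵×2.227 + 33×10⁻⁷×1.986 = 4.66398×10⁻⁵ m/K
ΔT = 2.64×10⁻³ / 4.66398×10⁻⁵ = 56.604 K
T = 18.8 + 56.604 = 75.404 °C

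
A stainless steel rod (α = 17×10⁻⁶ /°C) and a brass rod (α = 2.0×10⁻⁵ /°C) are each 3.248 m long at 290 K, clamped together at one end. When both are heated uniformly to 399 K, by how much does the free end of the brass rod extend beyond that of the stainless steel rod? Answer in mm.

ΔT = 109 K
stainless steel: ΔL = 17×10⁻⁶ × 3.248 m × 109 = 6.0185×10⁻³ m = 6.0185 mm
brass: ΔL = 2.0×10⁻⁵ × 3.248 m × 109 = 7.0806×10⁻³ m = 7.0806 mm
difference = 7.0806 − 6.0185 = 1.0621 mm

1.06 mm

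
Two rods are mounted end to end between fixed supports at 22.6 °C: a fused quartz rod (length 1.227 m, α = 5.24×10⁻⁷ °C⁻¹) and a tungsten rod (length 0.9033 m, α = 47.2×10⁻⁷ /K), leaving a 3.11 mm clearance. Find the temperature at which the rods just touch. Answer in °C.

T = 656 °C

α₁L₁ = 6.42948×10⁻⁷ m/K, α₂L₂ = 4.263576×10⁻⁶ m/K → total 4.906524×10⁻⁶ m/K
ΔT = g/(α₁L₁+α₂L₂) = 3.11×10⁻³ / 4.906524×10⁻⁶ = 633.85 K
T = 22.6 + 633.85 = 656.45 °C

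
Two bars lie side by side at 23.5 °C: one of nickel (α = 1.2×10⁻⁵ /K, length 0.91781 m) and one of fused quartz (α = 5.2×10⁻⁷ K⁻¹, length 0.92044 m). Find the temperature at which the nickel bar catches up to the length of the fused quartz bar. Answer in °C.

Equal length when α₁L₁ΔT − α₂L₂ΔT = L₂ − L₁ = 2.63×10⁻³ m
α₁L₁ = 1.101372×10⁻⁵, α₂L₂ = 4.786288×10⁻⁷ → Δ(αL) = 1.05350912×10⁻⁵ m/K
ΔT = 2.63×10⁻³ / 1.05350912×10⁻⁵ = 249.642 K, so T = 23.5 + 249.642 = 273.142 °C

T = 273.1 °C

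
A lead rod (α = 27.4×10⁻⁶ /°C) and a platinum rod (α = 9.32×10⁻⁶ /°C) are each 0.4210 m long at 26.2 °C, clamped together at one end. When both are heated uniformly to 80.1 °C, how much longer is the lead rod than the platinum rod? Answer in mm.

ΔT = 53.9 K
lead: ΔL = 27.4×10⁻⁶ × 0.4210 m × 53.9 = 6.2176×10⁻⁴ m = 0.62176 mm
platinum: ΔL = 9.32×10⁻⁶ × 0.4210 m × 53.9 = 2.1149×10⁻⁴ m = 0.21149 mm
difference = 0.62176 − 0.21149 = 0.41027 mm

0.410 mm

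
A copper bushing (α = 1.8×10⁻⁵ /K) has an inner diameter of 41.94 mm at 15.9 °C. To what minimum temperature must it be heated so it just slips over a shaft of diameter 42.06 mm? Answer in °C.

T = 175 °C

Required Δd = 42.06 − 41.94 = 0.12 mm
Δd = αd₀ΔT ⇒ ΔT = Δd/(αd₀) = 0.12 / (1.8×10⁻⁵ × 41.94) = 158.96 K
T_min = 15.9 + 158.96 = 174.86 °C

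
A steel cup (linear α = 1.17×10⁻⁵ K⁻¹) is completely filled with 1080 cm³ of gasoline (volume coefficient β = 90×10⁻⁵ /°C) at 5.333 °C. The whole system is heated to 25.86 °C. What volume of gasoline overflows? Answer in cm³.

19.2 cm³

The cup also expands: β_container ≈ 3α = 3.51×10⁻⁵ /K
Net overflow = V₀(β_liq − 3α_cont)ΔT
β − 3α = 9.00×10⁻⁴ − 3.51×10⁻⁵ = 8.649×10⁻⁴ /K; ΔT = 20.527 K
ΔV = 1080 × 8.649×10⁻⁴ × 20.527 = 19.2 cm³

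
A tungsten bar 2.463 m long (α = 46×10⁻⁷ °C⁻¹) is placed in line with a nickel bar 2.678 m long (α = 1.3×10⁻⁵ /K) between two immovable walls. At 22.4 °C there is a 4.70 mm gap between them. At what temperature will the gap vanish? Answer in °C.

T = 124 °C

α₁L₁ = 1.13298×10⁻⁵ m/K, α₂L₂ = 3.4814×10⁻⁵ m/K → total 4.61438×10⁻⁵ m/K
ΔT = g/(α₁L₁+α₂L₂) = 4.70×10⁻³ / 4.61438×10⁻⁵ = 101.86 K
T = 22.4 + 101.86 = 124.26 °C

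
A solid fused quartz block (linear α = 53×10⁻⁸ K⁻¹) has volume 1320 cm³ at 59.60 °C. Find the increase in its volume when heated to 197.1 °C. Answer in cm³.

ΔV = 0.289 cm³

Isotropic solid: β ≈ 3α = 1.6×10⁻⁶ /K; ΔT = 137.50 K
ΔV = 3αV₀ΔT = 3(53×10⁻⁸)(1320)(137.50) = 0.289 cm³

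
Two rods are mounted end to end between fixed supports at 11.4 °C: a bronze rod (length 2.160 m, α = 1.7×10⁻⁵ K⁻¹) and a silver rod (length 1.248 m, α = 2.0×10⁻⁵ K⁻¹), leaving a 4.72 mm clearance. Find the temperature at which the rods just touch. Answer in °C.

T = 87.9 °C

Gap closes when ΔL₁ + ΔL₂ = 4.72 mm = 4.72×10⁻³ m
(α₁L₁ + α₂L₂)ΔT = g
α₁L₁ + α₂L₂ = 1.7×10⁻⁵×2.160 + 2.0×10⁻⁵×1.248 = 6.168×10⁻⁵ m/K
ΔT = 4.72×10⁻³ / 6.168×10⁻⁵ = 76.524 K
T = 11.4 + 76.524 = 87.924 °C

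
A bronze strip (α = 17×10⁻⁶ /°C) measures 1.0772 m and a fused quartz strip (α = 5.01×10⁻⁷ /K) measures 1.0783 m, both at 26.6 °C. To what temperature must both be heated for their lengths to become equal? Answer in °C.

L₁(1 + α₁ΔT) = L₂(1 + α₂ΔT) ⇒ ΔT = (L₂ − L₁)/(α₁L₁ − α₂L₂)
L₂ − L₁ = 1.0783 − 1.0772 = 1.10×10⁻³ m
α₁L₁ − α₂L₂ = 17×10⁻⁶×1.0772 − 5.01×10⁻⁷×1.0783 = 1.77721717×10⁻⁵ m/K
ΔT = 1.10×10⁻³ / 1.77721717×10⁻⁵ = 61.8945 K
T = 26.6 + 61.8945 = 88.4945 °C

T = 88.49 °C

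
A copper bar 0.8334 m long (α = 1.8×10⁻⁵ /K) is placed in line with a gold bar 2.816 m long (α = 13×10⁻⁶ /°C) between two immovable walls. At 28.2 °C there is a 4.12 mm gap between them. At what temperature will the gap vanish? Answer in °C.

T = 108 °C

α₁L₁ = 1.50012×10⁻⁵ m/K, α₂L₂ = 3.6608×10⁻⁵ m/K → total 5.16092×10⁻⁵ m/K
ΔT = g/(α₁L₁+α₂L₂) = 4.12×10⁻³ / 5.16092×10⁻⁵ = 79.83 K
T = 28.2 + 79.83 = 108.03 °C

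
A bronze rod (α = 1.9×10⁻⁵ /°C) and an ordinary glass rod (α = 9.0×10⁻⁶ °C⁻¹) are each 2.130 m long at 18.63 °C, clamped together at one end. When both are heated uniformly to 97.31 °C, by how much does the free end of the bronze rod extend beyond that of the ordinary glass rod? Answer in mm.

1.68 mm

ΔT = 78.68 K
bronze: ΔL = 1.9×10⁻⁵ × 2.130 m × 78.68 = 3.1842×10⁻³ m = 3.1842 mm
ordinary glass: ΔL = 9.0×10⁻⁶ × 2.130 m × 78.68 = 1.5083×10⁻³ m = 1.5083 mm
difference = 3.1842 − 1.5083 = 1.6759 mm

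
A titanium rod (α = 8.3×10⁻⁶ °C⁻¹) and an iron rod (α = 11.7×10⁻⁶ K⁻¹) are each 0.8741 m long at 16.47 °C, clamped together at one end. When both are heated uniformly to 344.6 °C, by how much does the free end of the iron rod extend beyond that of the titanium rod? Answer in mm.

ΔT = 328.13 K
titanium: ΔL = 8.3×10⁻⁶ × 0.8741 m × 328.13 = 2.3806×10⁻³ m = 2.3806 mm
iron: ΔL = 11.7×10⁻⁶ × 0.8741 m × 328.13 = 3.3558×10⁻³ m = 3.3558 mm
difference = 3.3558 − 2.3806 = 0.9752 mm

0.975 mm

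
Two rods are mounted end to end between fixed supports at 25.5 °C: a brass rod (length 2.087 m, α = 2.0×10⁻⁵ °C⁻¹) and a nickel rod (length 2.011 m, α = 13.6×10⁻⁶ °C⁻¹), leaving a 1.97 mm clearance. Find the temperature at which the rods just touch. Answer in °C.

T = 54.0 °C

α₁L₁ = 4.174×10⁻⁵ m/K, α₂L₂ = 2.73496×10⁻⁵ m/K → total 6.90896×10⁻⁵ m/K
ΔT = g/(α₁L₁+α₂L₂) = 1.97×10⁻³ / 6.90896×10⁻⁵ = 28.514 K
T = 25.5 + 28.514 = 54.014 °C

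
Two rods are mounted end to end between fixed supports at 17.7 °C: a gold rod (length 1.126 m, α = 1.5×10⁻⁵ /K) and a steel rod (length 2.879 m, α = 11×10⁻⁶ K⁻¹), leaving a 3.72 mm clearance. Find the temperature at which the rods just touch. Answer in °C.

T = 94.3 °C

α₁L₁ = 1.689×10⁻⁵ m/K, α₂L₂ = 3.1669×10⁻⁵ m/K → total 4.8559×10⁻⁵ m/K
ΔT = g/(α₁L₁+α₂L₂) = 3.72×10⁻³ / 4.8559×10⁻⁵ = 76.608 K
T = 17.7 + 76.608 = 94.308 °C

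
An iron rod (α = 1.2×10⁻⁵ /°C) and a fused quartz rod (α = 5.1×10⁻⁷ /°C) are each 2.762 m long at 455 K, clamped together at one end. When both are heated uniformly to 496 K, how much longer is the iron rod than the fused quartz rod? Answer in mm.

ΔT = 41 K
iron: ΔL = 1.2×10⁻⁵ × 2.762 m × 41 = 1.3589×10⁻³ m = 1.3589 mm
fused quartz: ΔL = 5.1×10⁻⁷ × 2.762 m × 41 = 5.7753×10⁻⁵ m = 0.057753 mm
difference = 1.3589 − 0.057753 = 1.301147 mm

1.30 mm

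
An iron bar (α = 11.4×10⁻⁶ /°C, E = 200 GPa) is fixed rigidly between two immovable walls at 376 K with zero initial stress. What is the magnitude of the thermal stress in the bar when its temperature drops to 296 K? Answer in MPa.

Fully constrained: the free strain ε = αΔT is blocked, so σ = Eε = EαΔT.
|ΔT| = 80 K
σ = 200×10⁹ × 11.4×10⁻⁶ × 80 = 1.82×10⁸ Pa

σ = 182 MPa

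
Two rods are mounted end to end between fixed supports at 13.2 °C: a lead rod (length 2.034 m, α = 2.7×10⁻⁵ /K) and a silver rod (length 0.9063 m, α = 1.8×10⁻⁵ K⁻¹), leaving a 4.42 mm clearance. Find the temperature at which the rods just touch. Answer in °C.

Gap closes when ΔL₁ + ΔL₂ = 4.42 mm = 4.42×10⁻³ m
(α₁L₁ + α₂L₂)ΔT = g
α₁L₁ + α₂L₂ = 2.7×10⁻⁵×2.034 + 1.8×10⁻⁵×0.9063 = 7.12314×10⁻⁵ m/K
ΔT = 4.42×10⁻³ / 7.12314×10⁻⁵ = 62.051 K
T = 13.2 + 62.051 = 75.251 °C

T = 75.3 °C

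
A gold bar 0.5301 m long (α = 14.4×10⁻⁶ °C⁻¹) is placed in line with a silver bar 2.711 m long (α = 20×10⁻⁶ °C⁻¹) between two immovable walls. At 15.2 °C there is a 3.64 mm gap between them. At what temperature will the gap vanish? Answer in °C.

T = 74.0 °C

Gap closes when ΔL₁ + ΔL₂ = 3.64 mm = 3.64×10⁻³ m
(α₁L₁ + α₂L₂)ΔT = g
α₁L₁ + α₂L₂ = 14.4×10⁻⁶×0.5301 + 20×10⁻⁶×2.711 = 6.185344×10⁻⁵ m/K
ΔT = 3.64×10⁻³ / 6.185344×10⁻⁵ = 58.849 K
T = 15.2 + 58.849 = 74.049 °C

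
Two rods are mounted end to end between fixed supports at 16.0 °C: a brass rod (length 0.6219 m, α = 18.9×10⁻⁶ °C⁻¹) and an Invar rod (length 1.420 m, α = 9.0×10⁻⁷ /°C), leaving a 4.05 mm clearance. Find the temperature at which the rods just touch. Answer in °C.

T = 327 °C

Gap closes when ΔL₁ + ΔL₂ = 4.05 mm = 4.05×10⁻³ m
(α₁L₁ + α₂L₂)ΔT = g
α₁L₁ + α₂L₂ = 18.9×10⁻⁶×0.6219 + 9.0×10⁻⁷×1.420 = 1.303191×10⁻⁵ m/K
ΔT = 4.05×10⁻³ / 1.303191×10⁻⁵ = 310.78 K
T = 16.0 + 310.78 = 326.78 °C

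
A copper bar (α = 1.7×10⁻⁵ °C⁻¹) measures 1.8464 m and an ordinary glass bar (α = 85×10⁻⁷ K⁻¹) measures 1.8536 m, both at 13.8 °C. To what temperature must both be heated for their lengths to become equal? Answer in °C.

T = 474.4 °C

Equal length when α₁L₁ΔT − α₂L₂ΔT = L₂ − L₁ = 7.20×10⁻³ m
α₁L₁ = 3.13888×10⁻⁵, α₂L₂ = 1.57556×10⁻⁵ → Δ(αL) = 1.56332×10⁻⁵ m/K
ΔT = 7.20×10⁻³ / 1.56332×10⁻⁵ = 460.558 K, so T = 13.8 + 460.558 = 474.358 °C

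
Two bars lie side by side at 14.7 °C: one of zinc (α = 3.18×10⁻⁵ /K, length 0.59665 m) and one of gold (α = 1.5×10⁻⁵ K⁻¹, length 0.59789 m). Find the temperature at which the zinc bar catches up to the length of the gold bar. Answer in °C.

T = 138.6 °C

Equal length when α₁L₁ΔT − α₂L₂ΔT = L₂ − L₁ = 1.24×10⁻³ m
α₁L₁ = 1.897347×10⁻⁵, α₂L₂ = 8.96835×10⁻⁶ → Δ(αL) = 1.000512×10⁻⁵ m/K
ΔT = 1.24×10⁻³ / 1.000512×10⁻⁵ = 123.937 K, so T = 14.7 + 123.937 = 138.637 °C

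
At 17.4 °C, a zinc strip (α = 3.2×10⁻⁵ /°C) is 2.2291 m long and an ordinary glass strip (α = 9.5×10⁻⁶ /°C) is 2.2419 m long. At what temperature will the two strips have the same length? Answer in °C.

Equal length when α₁L₁ΔT − α₂L₂ΔT = L₂ − L₁ = 1.28×10⁻² m
α₁L₁ = 7.13312×10⁻⁵, α₂L₂ = 2.129805×10⁻⁵ → Δ(αL) = 5.003315×10⁻⁵ m/K
ΔT = 1.28×10⁻² / 5.003315×10⁻⁵ = 255.830 K, so T = 17.4 + 255.830 = 273.230 °C

T = 273.2 °C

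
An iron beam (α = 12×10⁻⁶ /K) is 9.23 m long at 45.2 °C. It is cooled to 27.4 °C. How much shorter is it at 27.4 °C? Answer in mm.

ΔL = 1.97 mm

|ΔT| = |27.4 − 45.2| = 17.8 K
ΔL = αL₀ΔT = (12×10⁻⁶)(9.23)(17.8) = 1.97×10⁻³ m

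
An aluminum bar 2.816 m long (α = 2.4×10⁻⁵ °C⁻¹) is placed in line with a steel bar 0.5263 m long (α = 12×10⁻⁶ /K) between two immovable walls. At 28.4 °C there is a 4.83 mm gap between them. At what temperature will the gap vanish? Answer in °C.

Gap closes when ΔL₁ + ΔL₂ = 4.83 mm = 4.83×10⁻³ m
(α₁L₁ + α₂L₂)ΔT = g
α₁L₁ + α₂L₂ = 2.4×10⁻⁵×2.816 + 12×10⁻⁶×0.5263 = 7.38996×10⁻⁵ m/K
ΔT = 4.83×10⁻³ / 7.38996×10⁻⁵ = 65.359 K
T = 28.4 + 65.359 = 93.759 °C

T = 93.8 °C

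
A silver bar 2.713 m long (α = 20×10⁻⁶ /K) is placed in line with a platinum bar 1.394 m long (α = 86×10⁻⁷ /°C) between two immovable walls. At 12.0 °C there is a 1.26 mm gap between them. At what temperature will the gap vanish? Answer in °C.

T = 31.0 °C

Gap closes when ΔL₁ + ΔL₂ = 1.26 mm = 1.26×10⁻³ m
(α₁L₁ + α₂L₂)ΔT = g
α₁L₁ + α₂L₂ = 20×10⁻⁶×2.713 + 86×10⁻⁷×1.394 = 6.62484×10⁻⁵ m/K
ΔT = 1.26×10⁻³ / 6.62484×10⁻⁵ = 19.019 K
T = 12.0 + 19.019 = 31.019 °C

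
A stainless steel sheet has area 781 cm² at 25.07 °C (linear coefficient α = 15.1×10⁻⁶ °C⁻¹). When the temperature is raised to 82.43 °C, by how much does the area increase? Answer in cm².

ΔA = 1.35 cm²

Area coefficient ≈ 2α; |ΔT| = 57.36 K
ΔA = 2αA₀ΔT = 2(15.1×10⁻⁶)(781)(57.36) = 1.35 cm²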